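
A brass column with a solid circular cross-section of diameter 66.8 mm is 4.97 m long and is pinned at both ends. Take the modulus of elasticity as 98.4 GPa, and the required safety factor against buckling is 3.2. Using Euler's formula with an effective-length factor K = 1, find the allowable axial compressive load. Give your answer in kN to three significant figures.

I = πd⁴/64 = π×66.8⁴/64 = 977400 mm⁴.
Effective length L_e = KL = 1×4.97 m = 4970 mm.
Euler critical load P_cr = π²EI/L_e² = π²×98400×977400/4970² = 38430 N.
P_allow = P_cr/n = 38430/3.2 = 12010 N.

P_allow = 12.0 kN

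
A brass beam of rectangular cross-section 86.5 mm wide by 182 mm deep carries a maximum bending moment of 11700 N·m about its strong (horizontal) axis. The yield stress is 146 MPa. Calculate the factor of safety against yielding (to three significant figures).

Section modulus S = bh²/6 = 86.5×182²/6 = 477500 mm³.
σ = M/S = 1.1700×10^7/477500 = 24.50 MPa.
n = 146/24.50 = 5.959.

n = 5.96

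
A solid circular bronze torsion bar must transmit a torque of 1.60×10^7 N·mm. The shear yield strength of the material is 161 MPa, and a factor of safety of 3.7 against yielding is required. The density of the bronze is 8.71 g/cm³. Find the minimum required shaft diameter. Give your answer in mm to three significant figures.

d = 123 mm

Allowable shear stress τ_allow = 161/3.7 = 43.51 MPa.
For a solid shaft τ = 16T/(πd³), so d³ = 16T/(π τ_allow) = 16×1.6000×10^7/(π×43.51) = 1.873×10^6 mm³.
d = (1.873×10^6)^(1/3) = 123.3 mm.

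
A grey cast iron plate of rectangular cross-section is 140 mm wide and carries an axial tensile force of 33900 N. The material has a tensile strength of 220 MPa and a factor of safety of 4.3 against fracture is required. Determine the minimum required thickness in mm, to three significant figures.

t = 4.73 mm

σ_allow = 220/4.3 = 51.16 MPa.
Required area A = F/σ_allow = 33900/51.16 = 662.6 mm².
t = A/w = 662.6/140 = 4.733 mm.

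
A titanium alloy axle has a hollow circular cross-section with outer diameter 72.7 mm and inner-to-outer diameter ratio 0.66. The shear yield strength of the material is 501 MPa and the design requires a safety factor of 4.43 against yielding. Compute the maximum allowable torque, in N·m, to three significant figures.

T_allow = 6910 N·m

τ_allow = 501/4.43 = 113.1 MPa.
For a hollow shaft T_allow = τ_allow·πd_o³(1−k⁴)/16 with 1−k⁴ = 0.8103, so πd_o³(1−k⁴)/16 = 61130 mm³.
T_allow = 113.1×61130 = 6.913×10^6 N·mm = 6913 N·m.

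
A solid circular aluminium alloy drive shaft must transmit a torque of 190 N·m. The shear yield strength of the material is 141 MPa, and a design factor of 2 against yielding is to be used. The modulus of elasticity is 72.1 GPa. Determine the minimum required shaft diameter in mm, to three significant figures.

Allowable shear stress τ_allow = 141/2 = 70.50 MPa.
For a solid shaft τ = 16T/(πd³), so d³ = 16T/(π τ_allow) = 16×190000/(π×70.50) = 13730 mm³.
d = (13730)^(1/3) = 23.94 mm.

d = 23.9 mm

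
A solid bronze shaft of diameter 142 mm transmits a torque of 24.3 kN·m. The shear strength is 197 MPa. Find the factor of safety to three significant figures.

τ = 16T/(πd³) = 16×2.4300×10^7/(π×142³) = 43.22 MPa.
n = τ_limit/τ = 197/43.22 = 4.558.

n = 4.56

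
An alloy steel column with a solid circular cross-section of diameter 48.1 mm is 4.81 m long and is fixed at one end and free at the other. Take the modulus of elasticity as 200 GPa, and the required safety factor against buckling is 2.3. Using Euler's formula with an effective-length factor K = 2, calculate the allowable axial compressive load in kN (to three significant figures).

I = πd⁴/64 = π×48.1⁴/64 = 262800 mm⁴.
Effective length L_e = KL = 2×4.81 m = 9620 mm.
Euler critical load P_cr = π²EI/L_e² = π²×200000×262800/9620² = 5604 N.
P_allow = P_cr/n = 5604/2.3 = 2437 N.

P_allow = 2.44 kN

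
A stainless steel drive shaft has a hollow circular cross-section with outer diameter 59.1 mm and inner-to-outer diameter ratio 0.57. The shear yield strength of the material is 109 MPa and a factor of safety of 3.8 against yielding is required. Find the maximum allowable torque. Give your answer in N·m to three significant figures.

τ_allow = 109/3.8 = 28.68 MPa.
For a hollow shaft T_allow = τ_allow·πd_o³(1−k⁴)/16 with 1−k⁴ = 0.8944, so πd_o³(1−k⁴)/16 = 36250 mm³.
T_allow = 28.68×36250 = 1.040×10^6 N·mm = 1040 N·m.

T_allow = 1040 N·m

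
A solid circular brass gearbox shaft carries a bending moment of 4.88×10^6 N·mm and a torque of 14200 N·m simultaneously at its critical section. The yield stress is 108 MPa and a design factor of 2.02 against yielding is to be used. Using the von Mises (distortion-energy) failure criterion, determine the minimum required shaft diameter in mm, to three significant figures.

σ_allow = σ_y/n = 108/2.02 = 53.47 MPa.
For a solid shaft σ_b = 32M/(πd³) and τ = 16T/(πd³), so the von Mises stress is σ' = (16/πd³)·√(4M²+3T²).
√(4M²+3T²) = √(4×(4.880×10^6)² + 3×(1.420×10^7)²) = 2.646×10^7 N·mm.
d³ = 16×2.646×10^7/(π×53.47) = 2.521×10^6 mm³.
d = 136.1 mm.

d = 136 mm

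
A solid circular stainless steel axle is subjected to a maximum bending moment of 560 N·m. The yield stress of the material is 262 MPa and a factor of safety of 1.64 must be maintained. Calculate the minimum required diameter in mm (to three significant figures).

σ_allow = 262/1.64 = 159.8 MPa.
For a solid circular section σ = 32M/(πd³), so d³ = 32M/(π σ_allow) = 32×560000/(π×159.8) = 35710 mm³.
d = 32.93 mm.

d = 32.9 mm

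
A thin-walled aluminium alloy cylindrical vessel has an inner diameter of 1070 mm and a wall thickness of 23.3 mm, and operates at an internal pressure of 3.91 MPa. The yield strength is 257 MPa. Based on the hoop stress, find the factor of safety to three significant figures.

σ_h = pD/(2t) = 3.91×1070/(2×23.3) = 89.78 MPa.
n = 257/89.78 = 2.863.

n = 2.86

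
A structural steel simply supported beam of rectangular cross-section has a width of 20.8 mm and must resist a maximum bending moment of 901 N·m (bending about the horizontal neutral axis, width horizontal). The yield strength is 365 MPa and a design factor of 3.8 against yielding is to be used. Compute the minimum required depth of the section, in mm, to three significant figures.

h = 52.0 mm

σ_allow = 365/3.8 = 96.05 MPa.
For a rectangular section σ = 6M/(bh²), so h² = 6M/(b σ_allow) = 6×901000/(20.8×96.05) = 2706 mm².
h = 52.02 mm.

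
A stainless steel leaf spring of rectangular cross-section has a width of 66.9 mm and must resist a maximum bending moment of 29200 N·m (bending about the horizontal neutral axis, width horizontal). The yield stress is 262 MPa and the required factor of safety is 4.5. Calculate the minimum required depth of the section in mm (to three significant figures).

σ_allow = 262/4.5 = 58.22 MPa.
For a rectangular section σ = 6M/(bh²), so h² = 6M/(b σ_allow) = 6×2.9200×10^7/(66.9×58.22) = 44980 mm².
h = 212.1 mm.

h = 212 mm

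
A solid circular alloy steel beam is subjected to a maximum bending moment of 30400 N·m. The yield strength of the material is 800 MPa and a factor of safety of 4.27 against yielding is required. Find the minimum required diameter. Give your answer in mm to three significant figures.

d = 118 mm

σ_allow = 800/4.27 = 187.4 MPa.
For a solid circular section σ = 32M/(πd³), so d³ = 32M/(π σ_allow) = 32×3.0400×10^7/(π×187.4) = 1.653×10^6 mm³.
d = 118.2 mm.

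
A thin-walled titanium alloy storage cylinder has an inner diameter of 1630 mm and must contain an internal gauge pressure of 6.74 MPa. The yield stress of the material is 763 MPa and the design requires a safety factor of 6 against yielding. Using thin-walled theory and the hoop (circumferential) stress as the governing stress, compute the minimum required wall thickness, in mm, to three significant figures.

t = 43.2 mm

σ_allow = 763/6 = 127.2 MPa.
Hoop stress σ_h = pD/(2t), so t = pD/(2σ_allow) = 6.74×1630/(2×127.2) = 43.20 mm.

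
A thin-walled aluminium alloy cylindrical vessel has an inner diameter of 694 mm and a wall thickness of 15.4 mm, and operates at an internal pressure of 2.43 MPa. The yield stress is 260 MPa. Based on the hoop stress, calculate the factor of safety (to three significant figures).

σ_h = pD/(2t) = 2.43×694/(2×15.4) = 54.75 MPa.
n = 260/54.75 = 4.749.

n = 4.75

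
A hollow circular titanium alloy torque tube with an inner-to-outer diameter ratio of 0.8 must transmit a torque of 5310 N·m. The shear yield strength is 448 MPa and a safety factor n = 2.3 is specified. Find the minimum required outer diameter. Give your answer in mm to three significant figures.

d_o = 61.7 mm

τ_allow = 448/2.3 = 194.8 MPa.
For a hollow shaft τ = 16T/[πd_o³(1−k⁴)] with k = 0.8, so 1−k⁴ = 0.5904.
d_o³ = 16T/[π τ_allow (1−k⁴)] = 16×5310000/(π×194.8×0.5904) = 235200 mm³.
d_o = 61.72 mm.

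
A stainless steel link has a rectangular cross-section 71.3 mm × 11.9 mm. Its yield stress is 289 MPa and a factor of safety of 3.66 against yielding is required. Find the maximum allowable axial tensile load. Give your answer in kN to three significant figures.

σ_allow = 289/3.66 = 78.96 MPa.
A = 71.3×11.9 = 848.5 mm².
F_allow = σ_allow × A = 78.96×848.5 = 67000 N.

F_allow = 67.0 kN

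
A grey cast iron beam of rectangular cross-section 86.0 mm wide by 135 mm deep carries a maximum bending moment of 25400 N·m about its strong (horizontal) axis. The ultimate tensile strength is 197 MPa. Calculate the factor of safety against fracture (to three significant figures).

Section modulus S = bh²/6 = 86.0×135²/6 = 261200 mm³.
σ = M/S = 2.5400×10^7/261200 = 97.23 MPa.
n = 197/97.23 = 2.026.

n = 2.03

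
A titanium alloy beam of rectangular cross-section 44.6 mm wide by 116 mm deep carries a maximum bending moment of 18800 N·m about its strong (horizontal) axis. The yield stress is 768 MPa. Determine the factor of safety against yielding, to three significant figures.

Section modulus S = bh²/6 = 44.6×116²/6 = 100000 mm³.
σ = M/S = 1.8800×10^7/100000 = 188.0 MPa.
n = 768/188.0 = 4.086.

n = 4.09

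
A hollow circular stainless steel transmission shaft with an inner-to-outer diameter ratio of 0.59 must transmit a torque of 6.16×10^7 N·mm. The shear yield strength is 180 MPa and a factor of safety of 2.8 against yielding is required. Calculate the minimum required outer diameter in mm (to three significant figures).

τ_allow = 180/2.8 = 64.29 MPa.
For a hollow shaft τ = 16T/[πd_o³(1−k⁴)] with k = 0.59, so 1−k⁴ = 0.8788.
d_o³ = 16T/[π τ_allow (1−k⁴)] = 16×6.1600×10^7/(π×64.29×0.8788) = 5.553×10^6 mm³.
d_o = 177.1 mm.

d_o = 177 mm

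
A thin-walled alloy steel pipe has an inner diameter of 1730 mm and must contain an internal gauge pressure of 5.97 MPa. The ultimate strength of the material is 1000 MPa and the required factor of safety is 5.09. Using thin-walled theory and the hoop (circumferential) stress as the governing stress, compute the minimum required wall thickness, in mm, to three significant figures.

σ_allow = 1000/5.09 = 196.5 MPa.
Hoop stress σ_h = pD/(2t), so t = pD/(2σ_allow) = 5.97×1730/(2×196.5) = 26.29 mm.

t = 26.3 mm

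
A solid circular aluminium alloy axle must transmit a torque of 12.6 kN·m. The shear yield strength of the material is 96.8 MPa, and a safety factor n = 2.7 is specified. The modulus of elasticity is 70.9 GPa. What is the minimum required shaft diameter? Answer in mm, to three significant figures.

d = 121 mm

Allowable shear stress τ_allow = 96.8/2.7 = 35.85 MPa.
For a solid shaft τ = 16T/(πd³), so d³ = 16T/(π τ_allow) = 16×1.2600×10^7/(π×35.85) = 1.790×10^6 mm³.
d = (1.790×10^6)^(1/3) = 121.4 mm.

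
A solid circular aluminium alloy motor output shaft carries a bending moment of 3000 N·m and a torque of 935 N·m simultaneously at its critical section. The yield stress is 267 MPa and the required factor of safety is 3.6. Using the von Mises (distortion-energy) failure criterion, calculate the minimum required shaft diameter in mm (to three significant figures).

d = 75.3 mm

σ_allow = σ_y/n = 267/3.6 = 74.17 MPa.
For a solid shaft σ_b = 32M/(πd³) and τ = 16T/(πd³), so the von Mises stress is σ' = (16/πd³)·√(4M²+3T²).
√(4M²+3T²) = √(4×(3.000×10^6)² + 3×(935000)²) = 6.215×10^6 N·mm.
d³ = 16×6.215×10^6/(π×74.17) = 426800 mm³.
d = 75.29 mm.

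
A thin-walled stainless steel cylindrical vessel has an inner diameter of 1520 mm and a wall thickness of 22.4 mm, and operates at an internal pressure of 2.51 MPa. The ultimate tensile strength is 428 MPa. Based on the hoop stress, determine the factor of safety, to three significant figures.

n = 5.03

σ_h = pD/(2t) = 2.51×1520/(2×22.4) = 85.16 MPa.
n = 428/85.16 = 5.026.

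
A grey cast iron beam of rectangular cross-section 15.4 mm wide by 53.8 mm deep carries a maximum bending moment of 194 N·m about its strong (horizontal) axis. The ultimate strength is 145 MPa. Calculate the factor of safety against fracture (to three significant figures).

n = 5.55

Section modulus S = bh²/6 = 15.4×53.8²/6 = 7429 mm³.
σ = M/S = 194000/7429 = 26.11 MPa.
n = 145/26.11 = 5.553.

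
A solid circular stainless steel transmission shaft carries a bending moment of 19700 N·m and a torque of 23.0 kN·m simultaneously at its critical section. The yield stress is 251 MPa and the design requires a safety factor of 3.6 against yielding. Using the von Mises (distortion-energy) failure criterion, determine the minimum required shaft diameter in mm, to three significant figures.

σ_allow = σ_y/n = 251/3.6 = 69.72 MPa.
For a solid shaft σ_b = 32M/(πd³) and τ = 16T/(πd³), so the von Mises stress is σ' = (16/πd³)·√(4M²+3T²).
√(4M²+3T²) = √(4×(1.970×10^7)² + 3×(2.300×10^7)²) = 5.603×10^7 N·mm.
d³ = 16×5.603×10^7/(π×69.72) = 4.093×10^6 mm³.
d = 160.0 mm.

d = 160 mm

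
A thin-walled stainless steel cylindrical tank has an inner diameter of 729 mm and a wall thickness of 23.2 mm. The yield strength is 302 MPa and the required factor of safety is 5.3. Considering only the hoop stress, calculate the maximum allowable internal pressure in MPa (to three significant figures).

σ_allow = 302/5.3 = 56.98 MPa.
σ_h = pD/(2t) → p_allow = 2σ_allow t/D = 2×56.98×23.2/729 = 3.627 MPa.

p_allow = 3.63 MPa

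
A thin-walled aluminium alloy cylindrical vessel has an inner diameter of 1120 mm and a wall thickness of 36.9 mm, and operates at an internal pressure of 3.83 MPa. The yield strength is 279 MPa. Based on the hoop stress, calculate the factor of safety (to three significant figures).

σ_h = pD/(2t) = 3.83×1120/(2×36.9) = 58.12 MPa.
n = 279/58.12 = 4.800.

n = 4.80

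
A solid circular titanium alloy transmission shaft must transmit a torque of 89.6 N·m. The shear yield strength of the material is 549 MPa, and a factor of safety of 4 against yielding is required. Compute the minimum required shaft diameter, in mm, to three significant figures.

d = 14.9 mm

Allowable shear stress τ_allow = 549/4 = 137.2 MPa.
For a solid shaft τ = 16T/(πd³), so d³ = 16T/(π τ_allow) = 16×89600/(π×137.2) = 3325 mm³.
d = (3325)^(1/3) = 14.93 mm.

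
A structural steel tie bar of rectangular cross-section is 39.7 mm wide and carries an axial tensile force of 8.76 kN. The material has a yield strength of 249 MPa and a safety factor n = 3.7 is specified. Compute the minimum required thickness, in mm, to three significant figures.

σ_allow = 249/3.7 = 67.30 MPa.
Required area A = F/σ_allow = 8760.0/67.30 = 130.2 mm².
t = A/w = 130.2/39.7 = 3.279 mm.

t = 3.28 mm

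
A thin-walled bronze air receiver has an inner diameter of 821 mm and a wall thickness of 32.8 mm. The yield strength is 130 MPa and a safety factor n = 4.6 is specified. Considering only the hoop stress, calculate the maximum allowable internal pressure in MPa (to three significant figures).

σ_allow = 130/4.6 = 28.26 MPa.
σ_h = pD/(2t) → p_allow = 2σ_allow t/D = 2×28.26×32.8/821 = 2.258 MPa.

p_allow = 2.26 MPa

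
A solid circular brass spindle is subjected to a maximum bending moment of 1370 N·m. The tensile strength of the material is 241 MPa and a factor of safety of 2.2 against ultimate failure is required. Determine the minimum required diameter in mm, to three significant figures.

d = 50.3 mm

σ_allow = 241/2.2 = 109.5 MPa.
For a solid circular section σ = 32M/(πd³), so d³ = 32M/(π σ_allow) = 32×1370000/(π×109.5) = 127400 mm³.
d = 50.32 mm.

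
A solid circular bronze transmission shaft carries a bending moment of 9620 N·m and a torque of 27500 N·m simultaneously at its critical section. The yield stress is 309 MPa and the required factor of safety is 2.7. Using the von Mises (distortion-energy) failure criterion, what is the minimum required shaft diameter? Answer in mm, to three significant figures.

d = 132 mm

σ_allow = σ_y/n = 309/2.7 = 114.4 MPa.
For a solid shaft σ_b = 32M/(πd³) and τ = 16T/(πd³), so the von Mises stress is σ' = (16/πd³)·√(4M²+3T²).
√(4M²+3T²) = √(4×(9.620×10^6)² + 3×(2.750×10^7)²) = 5.137×10^7 N·mm.
d³ = 16×5.137×10^7/(π×114.4) = 2.286×10^6 mm³.
d = 131.7 mm.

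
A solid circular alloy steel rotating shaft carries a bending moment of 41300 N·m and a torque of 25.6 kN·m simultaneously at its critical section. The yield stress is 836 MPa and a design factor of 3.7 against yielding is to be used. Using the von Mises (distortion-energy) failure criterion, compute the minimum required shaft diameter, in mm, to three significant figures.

σ_allow = σ_y/n = 836/3.7 = 225.9 MPa.
For a solid shaft σ_b = 32M/(πd³) and τ = 16T/(πd³), so the von Mises stress is σ' = (16/πd³)·√(4M²+3T²).
√(4M²+3T²) = √(4×(4.130×10^7)² + 3×(2.560×10^7)²) = 9.375×10^7 N·mm.
d³ = 16×9.375×10^7/(π×225.9) = 2.113×10^6 mm³.
d = 128.3 mm.

d = 128 mm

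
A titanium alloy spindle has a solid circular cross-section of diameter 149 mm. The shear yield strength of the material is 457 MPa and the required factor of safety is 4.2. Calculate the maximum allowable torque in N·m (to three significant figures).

T_allow = 70700 N·m

τ_allow = 457/4.2 = 108.8 MPa.
For a solid shaft T_allow = τ_allow·πd³/16; πd³/16 = π×149³/16 = 649500 mm³.
T_allow = 108.8×649500 = 7.067×10^7 N·mm = 70670 N·m.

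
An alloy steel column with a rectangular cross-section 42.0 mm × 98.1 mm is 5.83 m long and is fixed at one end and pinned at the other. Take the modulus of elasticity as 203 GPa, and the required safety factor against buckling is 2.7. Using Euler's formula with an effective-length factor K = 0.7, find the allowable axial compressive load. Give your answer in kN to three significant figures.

Buckling occurs about the weak axis: I_min = h·b³/12 = 98.1×42.0³/12 = 605700 mm⁴ (b = 42.0 mm is the smaller dimension).
Effective length L_e = KL = 0.7×5.83 m = 4081 mm.
Euler critical load P_cr = π²EI/L_e² = π²×203000×605700/4081² = 72860 N.
P_allow = P_cr/n = 72860/2.7 = 26990 N.

P_allow = 27.0 kN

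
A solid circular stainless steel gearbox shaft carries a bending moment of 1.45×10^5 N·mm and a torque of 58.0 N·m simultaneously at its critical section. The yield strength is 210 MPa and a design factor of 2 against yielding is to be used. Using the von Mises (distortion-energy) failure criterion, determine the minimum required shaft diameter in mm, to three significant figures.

d = 24.6 mm

σ_allow = σ_y/n = 210/2 = 105.0 MPa.
For a solid shaft σ_b = 32M/(πd³) and τ = 16T/(πd³), so the von Mises stress is σ' = (16/πd³)·√(4M²+3T²).
√(4M²+3T²) = √(4×(145000)² + 3×(58000)²) = 306900 N·mm.
d³ = 16×306900/(π×105.0) = 14890 mm³.
d = 24.60 mm.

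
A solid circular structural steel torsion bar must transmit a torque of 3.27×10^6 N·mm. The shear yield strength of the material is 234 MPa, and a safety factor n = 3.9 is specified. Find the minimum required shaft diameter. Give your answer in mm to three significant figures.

d = 65.2 mm

Allowable shear stress τ_allow = 234/3.9 = 60.00 MPa.
For a solid shaft τ = 16T/(πd³), so d³ = 16T/(π τ_allow) = 16×3270000/(π×60.00) = 277600 mm³.
d = (277600)^(1/3) = 65.23 mm.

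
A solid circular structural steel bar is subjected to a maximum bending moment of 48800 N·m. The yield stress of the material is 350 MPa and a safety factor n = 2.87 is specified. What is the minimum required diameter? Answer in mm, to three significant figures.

σ_allow = 350/2.87 = 122.0 MPa.
For a solid circular section σ = 32M/(πd³), so d³ = 32M/(π σ_allow) = 32×4.8800×10^7/(π×122.0) = 4.076×10^6 mm³.
d = 159.7 mm.

d = 160 mm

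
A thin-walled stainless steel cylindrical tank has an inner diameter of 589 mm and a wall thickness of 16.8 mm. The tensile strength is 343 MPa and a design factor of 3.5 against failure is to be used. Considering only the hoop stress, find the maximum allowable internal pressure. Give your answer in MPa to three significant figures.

σ_allow = 343/3.5 = 98.00 MPa.
σ_h = pD/(2t) → p_allow = 2σ_allow t/D = 2×98.00×16.8/589 = 5.590 MPa.

p_allow = 5.59 MPa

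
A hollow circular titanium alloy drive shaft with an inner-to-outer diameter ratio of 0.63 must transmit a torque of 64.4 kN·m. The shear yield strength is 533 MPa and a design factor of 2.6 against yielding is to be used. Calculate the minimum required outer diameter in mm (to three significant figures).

d_o = 124 mm

τ_allow = 533/2.6 = 205.0 MPa.
For a hollow shaft τ = 16T/[πd_o³(1−k⁴)] with k = 0.63, so 1−k⁴ = 0.8425.
d_o³ = 16T/[π τ_allow (1−k⁴)] = 16×6.4400×10^7/(π×205.0×0.8425) = 1.899×10^6 mm³.
d_o = 123.8 mm.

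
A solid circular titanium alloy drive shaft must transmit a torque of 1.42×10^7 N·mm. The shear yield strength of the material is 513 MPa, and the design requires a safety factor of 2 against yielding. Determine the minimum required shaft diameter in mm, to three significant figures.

Allowable shear stress τ_allow = 513/2 = 256.5 MPa.
For a solid shaft τ = 16T/(πd³), so d³ = 16T/(π τ_allow) = 16×1.4200×10^7/(π×256.5) = 281900 mm³.
d = (281900)^(1/3) = 65.57 mm.

d = 65.6 mm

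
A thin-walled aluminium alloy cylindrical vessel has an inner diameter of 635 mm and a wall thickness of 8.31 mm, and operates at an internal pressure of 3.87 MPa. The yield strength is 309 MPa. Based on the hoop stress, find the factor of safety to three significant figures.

n = 2.09

σ_h = pD/(2t) = 3.87×635/(2×8.31) = 147.9 MPa.
n = 309/147.9 = 2.090.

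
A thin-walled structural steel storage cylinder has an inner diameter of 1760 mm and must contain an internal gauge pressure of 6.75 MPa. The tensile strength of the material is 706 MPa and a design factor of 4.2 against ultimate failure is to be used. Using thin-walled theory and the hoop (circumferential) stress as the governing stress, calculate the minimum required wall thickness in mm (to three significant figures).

t = 35.3 mm

σ_allow = 706/4.2 = 168.1 MPa.
Hoop stress σ_h = pD/(2t), so t = pD/(2σ_allow) = 6.75×1760/(2×168.1) = 35.34 mm.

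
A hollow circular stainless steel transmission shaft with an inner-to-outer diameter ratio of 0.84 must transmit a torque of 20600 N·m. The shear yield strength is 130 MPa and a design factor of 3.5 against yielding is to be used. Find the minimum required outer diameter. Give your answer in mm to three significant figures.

τ_allow = 130/3.5 = 37.14 MPa.
For a hollow shaft τ = 16T/[πd_o³(1−k⁴)] with k = 0.84, so 1−k⁴ = 0.5021.
d_o³ = 16T/[π τ_allow (1−k⁴)] = 16×2.0600×10^7/(π×37.14×0.5021) = 5.625×10^6 mm³.
d_o = 177.8 mm.

d_o = 178 mm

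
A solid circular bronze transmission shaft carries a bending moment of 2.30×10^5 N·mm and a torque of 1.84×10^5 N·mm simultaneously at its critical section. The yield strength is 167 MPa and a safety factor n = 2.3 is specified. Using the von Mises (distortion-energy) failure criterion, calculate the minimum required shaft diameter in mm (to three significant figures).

d = 34.0 mm

σ_allow = σ_y/n = 167/2.3 = 72.61 MPa.
For a solid shaft σ_b = 32M/(πd³) and τ = 16T/(πd³), so the von Mises stress is σ' = (16/πd³)·√(4M²+3T²).
√(4M²+3T²) = √(4×(230000)² + 3×(184000)²) = 559600 N·mm.
d³ = 16×559600/(π×72.61) = 39250 mm³.
d = 33.99 mm.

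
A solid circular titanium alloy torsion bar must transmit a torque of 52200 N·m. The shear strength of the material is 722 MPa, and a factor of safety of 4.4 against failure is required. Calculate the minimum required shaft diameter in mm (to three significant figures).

d = 117 mm

Allowable shear stress τ_allow = 722/4.4 = 164.1 MPa.
For a solid shaft τ = 16T/(πd³), so d³ = 16T/(π τ_allow) = 16×5.2200×10^7/(π×164.1) = 1.620×10^6 mm³.
d = (1.620×10^6)^(1/3) = 117.4 mm.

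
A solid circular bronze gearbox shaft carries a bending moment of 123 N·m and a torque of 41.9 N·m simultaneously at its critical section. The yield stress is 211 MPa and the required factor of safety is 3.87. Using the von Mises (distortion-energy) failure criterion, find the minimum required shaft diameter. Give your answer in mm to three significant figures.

d = 28.8 mm

σ_allow = σ_y/n = 211/3.87 = 54.52 MPa.
For a solid shaft σ_b = 32M/(πd³) and τ = 16T/(πd³), so the von Mises stress is σ' = (16/πd³)·√(4M²+3T²).
√(4M²+3T²) = √(4×(123000)² + 3×(41900)²) = 256500 N·mm.
d³ = 16×256500/(π×54.52) = 23960 mm³.
d = 28.83 mm.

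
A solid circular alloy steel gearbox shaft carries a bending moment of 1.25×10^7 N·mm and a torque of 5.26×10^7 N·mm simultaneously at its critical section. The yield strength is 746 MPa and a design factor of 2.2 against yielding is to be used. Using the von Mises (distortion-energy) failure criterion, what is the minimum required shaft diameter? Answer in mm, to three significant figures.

d = 112 mm

σ_allow = σ_y/n = 746/2.2 = 339.1 MPa.
For a solid shaft σ_b = 32M/(πd³) and τ = 16T/(πd³), so the von Mises stress is σ' = (16/πd³)·√(4M²+3T²).
√(4M²+3T²) = √(4×(1.250×10^7)² + 3×(5.260×10^7)²) = 9.447×10^7 N·mm.
d³ = 16×9.447×10^7/(π×339.1) = 1.419×10^6 mm³.
d = 112.4 mm.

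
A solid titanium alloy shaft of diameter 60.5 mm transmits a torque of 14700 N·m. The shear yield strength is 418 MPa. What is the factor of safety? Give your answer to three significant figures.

τ = 16T/(πd³) = 16×1.4700×10^7/(π×60.5³) = 338.1 MPa.
n = τ_limit/τ = 418/338.1 = 1.236.

n = 1.24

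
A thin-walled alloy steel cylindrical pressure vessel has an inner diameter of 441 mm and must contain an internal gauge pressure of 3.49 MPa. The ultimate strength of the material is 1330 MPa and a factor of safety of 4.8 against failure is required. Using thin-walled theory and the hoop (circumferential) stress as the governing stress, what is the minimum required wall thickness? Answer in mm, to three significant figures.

t = 2.78 mm

σ_allow = 1330/4.8 = 277.1 MPa.
Hoop stress σ_h = pD/(2t), so t = pD/(2σ_allow) = 3.49×441/(2×277.1) = 2.777 mm.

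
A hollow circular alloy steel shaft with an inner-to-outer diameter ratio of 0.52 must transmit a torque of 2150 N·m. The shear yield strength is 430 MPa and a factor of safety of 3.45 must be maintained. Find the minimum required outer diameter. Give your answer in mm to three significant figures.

τ_allow = 430/3.45 = 124.6 MPa.
For a hollow shaft τ = 16T/[πd_o³(1−k⁴)] with k = 0.52, so 1−k⁴ = 0.9269.
d_o³ = 16T/[π τ_allow (1−k⁴)] = 16×2150000/(π×124.6×0.9269) = 94780 mm³.
d_o = 45.59 mm.

d_o = 45.6 mm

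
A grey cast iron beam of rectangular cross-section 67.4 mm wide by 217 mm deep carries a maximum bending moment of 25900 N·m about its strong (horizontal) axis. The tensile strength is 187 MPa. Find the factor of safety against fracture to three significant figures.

Section modulus S = bh²/6 = 67.4×217²/6 = 529000 mm³.
σ = M/S = 2.5900×10^7/529000 = 48.96 MPa.
n = 187/48.96 = 3.819.

n = 3.82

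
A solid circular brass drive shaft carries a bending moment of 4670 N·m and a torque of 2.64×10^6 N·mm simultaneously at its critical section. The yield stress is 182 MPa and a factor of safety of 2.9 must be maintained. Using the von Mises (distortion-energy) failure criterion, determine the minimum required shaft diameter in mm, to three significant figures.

σ_allow = σ_y/n = 182/2.9 = 62.76 MPa.
For a solid shaft σ_b = 32M/(πd³) and τ = 16T/(πd³), so the von Mises stress is σ' = (16/πd³)·√(4M²+3T²).
√(4M²+3T²) = √(4×(4.670×10^6)² + 3×(2.640×10^6)²) = 1.040×10^7 N·mm.
d³ = 16×1.040×10^7/(π×62.76) = 843900 mm³.
d = 94.50 mm.

d = 94.5 mm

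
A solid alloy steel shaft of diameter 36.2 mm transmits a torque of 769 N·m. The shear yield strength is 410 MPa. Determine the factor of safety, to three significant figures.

n = 4.97

τ = 16T/(πd³) = 16×769000/(π×36.2³) = 82.56 MPa.
n = τ_limit/τ = 410/82.56 = 4.966.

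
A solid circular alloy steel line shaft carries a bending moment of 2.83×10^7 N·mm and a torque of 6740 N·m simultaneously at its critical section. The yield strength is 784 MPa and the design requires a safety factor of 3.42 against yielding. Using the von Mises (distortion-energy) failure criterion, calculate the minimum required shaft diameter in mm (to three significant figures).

σ_allow = σ_y/n = 784/3.42 = 229.2 MPa.
For a solid shaft σ_b = 32M/(πd³) and τ = 16T/(πd³), so the von Mises stress is σ' = (16/πd³)·√(4M²+3T²).
√(4M²+3T²) = √(4×(2.830×10^7)² + 3×(6.740×10^6)²) = 5.779×10^7 N·mm.
d³ = 16×5.779×10^7/(π×229.2) = 1.284×10^6 mm³.
d = 108.7 mm.

d = 109 mm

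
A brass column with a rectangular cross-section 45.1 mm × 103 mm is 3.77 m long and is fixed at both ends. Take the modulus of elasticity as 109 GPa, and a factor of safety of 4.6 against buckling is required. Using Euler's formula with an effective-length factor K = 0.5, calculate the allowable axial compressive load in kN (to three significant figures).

P_allow = 51.8 kN

Buckling occurs about the weak axis: I_min = h·b³/12 = 103×45.1³/12 = 787400 mm⁴ (b = 45.1 mm is the smaller dimension).
Effective length L_e = KL = 0.5×3.77 m = 1885 mm.
Euler critical load P_cr = π²EI/L_e² = π²×109000×787400/1885² = 238400 N.
P_allow = P_cr/n = 238400/4.6 = 51820 N.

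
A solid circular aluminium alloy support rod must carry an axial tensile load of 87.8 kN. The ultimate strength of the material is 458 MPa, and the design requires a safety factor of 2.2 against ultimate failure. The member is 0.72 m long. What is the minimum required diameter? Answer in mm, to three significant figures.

Allowable stress σ_allow = 458/2.2 = 208.2 MPa.
Required area A = F/σ_allow = 87800/208.2 = 421.7 mm².
A = πd²/4 → d = √(4A/π) = 23.17 mm.

d = 23.2 mm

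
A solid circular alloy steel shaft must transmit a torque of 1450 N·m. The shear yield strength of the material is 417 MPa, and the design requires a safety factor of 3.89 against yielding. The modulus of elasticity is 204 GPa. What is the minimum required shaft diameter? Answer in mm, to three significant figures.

Allowable shear stress τ_allow = 417/3.89 = 107.2 MPa.
For a solid shaft τ = 16T/(πd³), so d³ = 16T/(π τ_allow) = 16×1450000/(π×107.2) = 68890 mm³.
d = (68890)^(1/3) = 40.99 mm.

d = 41.0 mm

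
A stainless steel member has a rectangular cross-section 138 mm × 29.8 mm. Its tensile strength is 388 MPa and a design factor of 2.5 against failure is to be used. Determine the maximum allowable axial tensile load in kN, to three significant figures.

σ_allow = 388/2.5 = 155.2 MPa.
A = 138×29.8 = 4112 mm².
F_allow = σ_allow × A = 155.2×4112 = 638200 N.

F_allow = 638 kN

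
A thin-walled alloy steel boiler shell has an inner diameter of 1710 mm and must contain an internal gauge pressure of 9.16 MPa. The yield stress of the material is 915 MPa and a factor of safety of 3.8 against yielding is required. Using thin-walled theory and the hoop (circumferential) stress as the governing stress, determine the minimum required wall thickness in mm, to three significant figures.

σ_allow = 915/3.8 = 240.8 MPa.
Hoop stress σ_h = pD/(2t), so t = pD/(2σ_allow) = 9.16×1710/(2×240.8) = 32.53 mm.

t = 32.5 mm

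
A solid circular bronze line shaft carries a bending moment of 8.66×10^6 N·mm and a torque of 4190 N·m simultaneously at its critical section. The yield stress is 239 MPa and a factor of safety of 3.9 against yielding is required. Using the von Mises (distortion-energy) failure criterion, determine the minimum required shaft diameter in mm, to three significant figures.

σ_allow = σ_y/n = 239/3.9 = 61.28 MPa.
For a solid shaft σ_b = 32M/(πd³) and τ = 16T/(πd³), so the von Mises stress is σ' = (16/πd³)·√(4M²+3T²).
√(4M²+3T²) = √(4×(8.660×10^6)² + 3×(4.190×10^6)²) = 1.878×10^7 N·mm.
d³ = 16×1.878×10^7/(π×61.28) = 1.561×10^6 mm³.
d = 116.0 mm.

d = 116 mm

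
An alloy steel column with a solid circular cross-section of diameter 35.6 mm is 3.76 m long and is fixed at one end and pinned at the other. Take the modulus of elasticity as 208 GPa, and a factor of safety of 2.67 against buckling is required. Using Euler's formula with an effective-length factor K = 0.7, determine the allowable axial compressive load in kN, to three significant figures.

I = πd⁴/64 = π×35.6⁴/64 = 78840 mm⁴.
Effective length L_e = KL = 0.7×3.76 m = 2632 mm.
Euler critical load P_cr = π²EI/L_e² = π²×208000×78840/2632² = 23360 N.
P_allow = P_cr/n = 23360/2.67 = 8751 N.

P_allow = 8.75 kN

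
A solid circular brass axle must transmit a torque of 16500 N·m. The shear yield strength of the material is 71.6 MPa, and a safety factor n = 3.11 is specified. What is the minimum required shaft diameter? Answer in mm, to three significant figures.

Allowable shear stress τ_allow = 71.6/3.11 = 23.02 MPa.
For a solid shaft τ = 16T/(πd³), so d³ = 16T/(π τ_allow) = 16×1.6500×10^7/(π×23.02) = 3.650×10^6 mm³.
d = (3.650×10^6)^(1/3) = 154.0 mm.

d = 154 mm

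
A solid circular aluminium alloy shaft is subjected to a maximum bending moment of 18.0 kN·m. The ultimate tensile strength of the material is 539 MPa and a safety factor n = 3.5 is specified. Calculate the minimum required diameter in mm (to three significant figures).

σ_allow = 539/3.5 = 154.0 MPa.
For a solid circular section σ = 32M/(πd³), so d³ = 32M/(π σ_allow) = 32×1.8000×10^7/(π×154.0) = 1.191×10^6 mm³.
d = 106.0 mm.

d = 106 mm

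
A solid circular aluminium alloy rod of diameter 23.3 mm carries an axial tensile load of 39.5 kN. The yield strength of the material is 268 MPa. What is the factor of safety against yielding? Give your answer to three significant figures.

n = 2.89

A = πd²/4 = 426.4 mm².
σ = F/A = 39500/426.4 = 92.64 MPa.
n = 268/92.64 = 2.893.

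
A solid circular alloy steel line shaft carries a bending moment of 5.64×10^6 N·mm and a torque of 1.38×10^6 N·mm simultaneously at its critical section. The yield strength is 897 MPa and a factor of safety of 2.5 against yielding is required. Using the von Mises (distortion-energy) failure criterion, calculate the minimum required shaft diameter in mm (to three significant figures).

d = 54.7 mm

σ_allow = σ_y/n = 897/2.5 = 358.8 MPa.
For a solid shaft σ_b = 32M/(πd³) and τ = 16T/(πd³), so the von Mises stress is σ' = (16/πd³)·√(4M²+3T²).
√(4M²+3T²) = √(4×(5.640×10^6)² + 3×(1.380×10^6)²) = 1.153×10^7 N·mm.
d³ = 16×1.153×10^7/(π×358.8) = 163700 mm³.
d = 54.70 mm.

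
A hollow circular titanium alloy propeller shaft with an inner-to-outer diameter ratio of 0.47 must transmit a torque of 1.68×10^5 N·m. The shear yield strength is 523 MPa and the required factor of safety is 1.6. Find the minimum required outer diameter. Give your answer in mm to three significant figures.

τ_allow = 523/1.6 = 326.9 MPa.
For a hollow shaft τ = 16T/[πd_o³(1−k⁴)] with k = 0.47, so 1−k⁴ = 0.9512.
d_o³ = 16T/[π τ_allow (1−k⁴)] = 16×1.6800×10^8/(π×326.9×0.9512) = 2.752×10^6 mm³.
d_o = 140.1 mm.

d_o = 140 mm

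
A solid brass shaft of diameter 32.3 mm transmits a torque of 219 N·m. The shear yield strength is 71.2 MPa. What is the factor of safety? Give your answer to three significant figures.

τ = 16T/(πd³) = 16×219000/(π×32.3³) = 33.10 MPa.
n = τ_limit/τ = 71.2/33.10 = 2.151.

n = 2.15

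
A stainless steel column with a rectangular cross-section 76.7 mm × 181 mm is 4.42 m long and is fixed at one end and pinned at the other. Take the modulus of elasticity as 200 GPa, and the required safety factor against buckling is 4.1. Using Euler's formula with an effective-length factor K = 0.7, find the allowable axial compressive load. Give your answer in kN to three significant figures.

P_allow = 342 kN

Buckling occurs about the weak axis: I_min = h·b³/12 = 181×76.7³/12 = 6.806×10^6 mm⁴ (b = 76.7 mm is the smaller dimension).
Effective length L_e = KL = 0.7×4.42 m = 3094 mm.
Euler critical load P_cr = π²EI/L_e² = π²×200000×6.806×10^6/3094² = 1.403×10^6 N.
P_allow = P_cr/n = 1.403×10^6/4.1 = 342300 N.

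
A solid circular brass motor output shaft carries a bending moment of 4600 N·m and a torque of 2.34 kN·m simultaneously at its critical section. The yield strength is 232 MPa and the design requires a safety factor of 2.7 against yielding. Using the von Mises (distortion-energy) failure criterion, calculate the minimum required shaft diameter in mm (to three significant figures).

σ_allow = σ_y/n = 232/2.7 = 85.93 MPa.
For a solid shaft σ_b = 32M/(πd³) and τ = 16T/(πd³), so the von Mises stress is σ' = (16/πd³)·√(4M²+3T²).
√(4M²+3T²) = √(4×(4.600×10^6)² + 3×(2.340×10^6)²) = 1.005×10^7 N·mm.
d³ = 16×1.005×10^7/(π×85.93) = 595900 mm³.
d = 84.15 mm.

d = 84.1 mm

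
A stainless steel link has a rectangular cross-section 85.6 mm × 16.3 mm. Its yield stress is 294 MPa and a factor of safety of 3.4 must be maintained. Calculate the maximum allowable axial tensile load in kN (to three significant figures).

F_allow = 121 kN

σ_allow = 294/3.4 = 86.47 MPa.
A = 85.6×16.3 = 1395 mm².
F_allow = σ_allow × A = 86.47×1395 = 120700 N.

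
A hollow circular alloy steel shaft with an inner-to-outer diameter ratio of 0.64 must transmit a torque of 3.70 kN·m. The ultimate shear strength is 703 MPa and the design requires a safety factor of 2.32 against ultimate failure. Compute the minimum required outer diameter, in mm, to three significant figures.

τ_allow = 703/2.32 = 303.0 MPa.
For a hollow shaft τ = 16T/[πd_o³(1−k⁴)] with k = 0.64, so 1−k⁴ = 0.8322.
d_o³ = 16T/[π τ_allow (1−k⁴)] = 16×3700000/(π×303.0×0.8322) = 74720 mm³.
d_o = 42.12 mm.

d_o = 42.1 mm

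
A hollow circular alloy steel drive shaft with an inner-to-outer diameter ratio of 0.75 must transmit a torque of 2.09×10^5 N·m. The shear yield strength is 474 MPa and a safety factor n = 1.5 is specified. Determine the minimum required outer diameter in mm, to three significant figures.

τ_allow = 474/1.5 = 316.0 MPa.
For a hollow shaft τ = 16T/[πd_o³(1−k⁴)] with k = 0.75, so 1−k⁴ = 0.6836.
d_o³ = 16T/[π τ_allow (1−k⁴)] = 16×2.0900×10^8/(π×316.0×0.6836) = 4.928×10^6 mm³.
d_o = 170.2 mm.

d_o = 170 mm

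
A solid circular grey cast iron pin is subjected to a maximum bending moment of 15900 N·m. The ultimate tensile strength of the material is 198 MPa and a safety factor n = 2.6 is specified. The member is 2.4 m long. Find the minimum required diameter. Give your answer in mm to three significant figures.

d = 129 mm

σ_allow = 198/2.6 = 76.15 MPa.
For a solid circular section σ = 32M/(πd³), so d³ = 32M/(π σ_allow) = 32×1.5900×10^7/(π×76.15) = 2.127×10^6 mm³.
d = 128.6 mm.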